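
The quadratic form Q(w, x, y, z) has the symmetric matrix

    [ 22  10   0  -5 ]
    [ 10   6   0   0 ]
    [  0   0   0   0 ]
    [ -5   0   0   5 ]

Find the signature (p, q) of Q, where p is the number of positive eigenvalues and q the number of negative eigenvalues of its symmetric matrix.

Congruent diagonalization of A (simultaneous row and column reduction) yields pivots 22, 16/11, 0, 5/16.
Counting signs: 3 positive, 1 zero.

(3, 0)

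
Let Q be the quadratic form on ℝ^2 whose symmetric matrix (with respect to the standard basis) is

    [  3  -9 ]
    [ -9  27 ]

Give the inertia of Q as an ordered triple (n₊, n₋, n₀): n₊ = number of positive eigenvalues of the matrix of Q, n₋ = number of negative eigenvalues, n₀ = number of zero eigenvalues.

Applying the same elementary operations to the rows and columns of A produces a congruent diagonal matrix with entries 3, 0.
That gives 1 positive, 1 zero pivots.

(1, 0, 1)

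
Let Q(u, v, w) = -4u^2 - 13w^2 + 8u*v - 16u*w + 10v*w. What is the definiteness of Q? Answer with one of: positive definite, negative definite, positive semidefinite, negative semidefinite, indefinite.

The symmetric matrix is A = [[-4, 4, -8], [4, 0, 5], [-8, 5, -13]].
Congruent diagonalization of A (simultaneous row and column reduction) yields pivots -4, 4, 3/4.
That gives 2 positive, 1 negative pivots.
Hence Q is indefinite.

indefinite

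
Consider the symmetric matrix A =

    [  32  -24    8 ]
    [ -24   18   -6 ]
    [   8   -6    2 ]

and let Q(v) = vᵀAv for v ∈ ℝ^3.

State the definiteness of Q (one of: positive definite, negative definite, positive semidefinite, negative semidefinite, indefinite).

Symmetric row and column elimination reduces A to a congruent diagonal form with pivots 32, 0, 0.
That gives 1 positive, 2 zero pivots.
Hence Q is positive semidefinite.

positive semidefinite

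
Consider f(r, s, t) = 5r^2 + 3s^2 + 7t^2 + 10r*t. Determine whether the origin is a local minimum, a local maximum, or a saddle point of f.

local minimum

The Hessian at the origin is H = [[10, 0, 10], [0, 6, 0], [10, 0, 14]].
Applying the same elementary operations to the rows and columns of H produces a congruent diagonal matrix with entries 10, 6, 4.
Counting signs: 3 positive.
H is positive definite, so the origin is a strict local minimum.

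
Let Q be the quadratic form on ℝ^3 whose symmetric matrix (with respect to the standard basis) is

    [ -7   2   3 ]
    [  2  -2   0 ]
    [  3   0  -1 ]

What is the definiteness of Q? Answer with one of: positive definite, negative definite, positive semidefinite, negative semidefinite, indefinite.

Congruent diagonalization of A (simultaneous row and column reduction) yields pivots -7, -10/7, 4/5.
That gives 1 positive, 2 negative pivots.
Hence Q is indefinite.

indefinite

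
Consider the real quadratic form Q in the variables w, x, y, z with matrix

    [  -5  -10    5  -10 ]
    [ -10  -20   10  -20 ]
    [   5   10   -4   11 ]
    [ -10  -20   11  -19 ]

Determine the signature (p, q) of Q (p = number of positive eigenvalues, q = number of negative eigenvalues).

Congruent diagonalization of A (simultaneous row and column reduction) yields pivots -5, 0, 1, 0.
So there are 1 positive, 1 negative, 2 zero pivots.

(1, 1)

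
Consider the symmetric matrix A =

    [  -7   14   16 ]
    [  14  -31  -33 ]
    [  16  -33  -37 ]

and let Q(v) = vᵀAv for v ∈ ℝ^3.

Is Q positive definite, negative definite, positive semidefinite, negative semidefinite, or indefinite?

negative definite

Symmetric row and column elimination reduces A to a congruent diagonal form with pivots -7, -3, -2/21.
So there are 3 negative pivots.
Hence Q is negative definite.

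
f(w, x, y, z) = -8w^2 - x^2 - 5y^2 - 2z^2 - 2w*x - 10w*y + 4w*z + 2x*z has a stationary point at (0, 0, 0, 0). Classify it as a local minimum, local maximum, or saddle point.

local maximum

The Hessian at the origin is H = [[-16, -2, -10, 4], [-2, -2, 0, 2], [-10, 0, -10, 0], [4, 2, 0, -4]].
Applying the same elementary operations to the rows and columns of H produces a congruent diagonal matrix with entries -16, -7/4, -20/7, -1.
Counting signs: 4 negative.
H is negative definite, so the origin is a strict local maximum.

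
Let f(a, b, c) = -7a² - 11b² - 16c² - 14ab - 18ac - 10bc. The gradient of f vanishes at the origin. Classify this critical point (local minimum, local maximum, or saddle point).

local maximum

The Hessian at the origin is H = [[-14, -14, -18], [-14, -22, -10], [-18, -10, -32]].
Symmetric row and column elimination reduces H to a congruent diagonal form with pivots -14, -8, -6/7.
Counting signs: 3 negative.
H is negative definite, so the origin is a strict local maximum.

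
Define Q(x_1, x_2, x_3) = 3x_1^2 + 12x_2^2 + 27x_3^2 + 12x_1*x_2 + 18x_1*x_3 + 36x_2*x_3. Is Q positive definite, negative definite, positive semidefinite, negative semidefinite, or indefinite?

positive semidefinite

The symmetric matrix is A = [[3, 6, 9], [6, 12, 18], [9, 18, 27]].
Applying the same elementary operations to the rows and columns of A produces a congruent diagonal matrix with entries 3, 0, 0.
That gives 1 positive, 2 zero pivots.
Hence Q is positive semidefinite.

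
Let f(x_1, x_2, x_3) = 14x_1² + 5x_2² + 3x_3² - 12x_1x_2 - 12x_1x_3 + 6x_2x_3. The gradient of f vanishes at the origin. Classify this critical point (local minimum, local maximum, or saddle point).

local minimum

The Hessian at the origin is H = [[28, -12, -12], [-12, 10, 6], [-12, 6, 6]].
Row-reducing H symmetrically gives the diagonal entries 28, 34/7, 12/17.
Counting signs: 3 positive.
H is positive definite, so the origin is a strict local minimum.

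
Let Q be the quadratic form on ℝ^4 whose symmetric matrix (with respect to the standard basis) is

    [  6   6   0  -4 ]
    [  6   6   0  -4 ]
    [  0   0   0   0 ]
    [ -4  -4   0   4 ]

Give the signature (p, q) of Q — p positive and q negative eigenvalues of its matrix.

(2, 0)

Row-reducing A symmetrically gives the diagonal entries 6, 0, 0, 4/3.
Counting signs: 2 positive, 2 zero.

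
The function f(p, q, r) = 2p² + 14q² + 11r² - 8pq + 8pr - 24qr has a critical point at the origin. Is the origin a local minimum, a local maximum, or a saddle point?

The Hessian at the origin is H = [[4, -8, 8], [-8, 28, -24], [8, -24, 22]].
An LDLᵀ factorisation of H has diagonal entries 4, 12, 2/3.
That gives 3 positive pivots.
H is positive definite, so the origin is a strict local minimum.

local minimum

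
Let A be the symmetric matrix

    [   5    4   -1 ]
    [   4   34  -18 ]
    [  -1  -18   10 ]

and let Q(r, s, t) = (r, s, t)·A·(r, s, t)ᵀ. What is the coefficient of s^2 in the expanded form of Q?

34

The coefficient of s^2 is the diagonal entry A[2,2] = 34.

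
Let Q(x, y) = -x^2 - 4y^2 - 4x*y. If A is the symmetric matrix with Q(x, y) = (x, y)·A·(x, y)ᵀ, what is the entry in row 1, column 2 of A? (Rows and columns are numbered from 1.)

The coefficient of x·y in Q is -4. For a symmetric A this equals A[1,2] + A[2,1] = 2·A[1,2].
So A[1,2] = -4/2 = -2.

-2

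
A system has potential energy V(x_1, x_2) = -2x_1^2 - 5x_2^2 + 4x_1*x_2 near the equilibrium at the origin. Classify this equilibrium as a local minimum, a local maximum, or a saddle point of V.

The Hessian at the origin is H = [[-4, 4], [4, -10]].
det H = -4·-10 − (4)² = 24 > 0 and H[1,1] = -4 < 0, so H is negative definite.
Therefore the origin is a local maximum.

local maximum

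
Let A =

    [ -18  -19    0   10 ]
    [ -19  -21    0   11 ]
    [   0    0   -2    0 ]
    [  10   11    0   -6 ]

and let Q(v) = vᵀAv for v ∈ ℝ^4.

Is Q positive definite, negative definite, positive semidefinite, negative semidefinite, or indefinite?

negative definite

Leading principal minors: Δ_1 = -18, Δ_2 = 17, Δ_3 = -34, Δ_4 = 8.
The signs alternate starting with Δ_1 < 0, so by Sylvester's criterion Q is negative definite.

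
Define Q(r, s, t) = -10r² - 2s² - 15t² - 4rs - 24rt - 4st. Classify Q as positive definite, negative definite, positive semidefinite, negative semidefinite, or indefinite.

The associated matrix is A = [[-10, -2, -12], [-2, -2, -2], [-12, -2, -15]].
Row-reducing A symmetrically gives the diagonal entries -10, -8/5, -1/2.
That gives 3 negative pivots.
Hence Q is negative definite.

negative definite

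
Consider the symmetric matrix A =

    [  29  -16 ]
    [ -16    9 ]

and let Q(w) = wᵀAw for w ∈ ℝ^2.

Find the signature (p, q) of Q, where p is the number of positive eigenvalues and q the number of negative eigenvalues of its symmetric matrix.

(2, 0)

Applying the same elementary operations to the rows and columns of A produces a congruent diagonal matrix with entries 29, 5/29.
So there are 2 positive pivots.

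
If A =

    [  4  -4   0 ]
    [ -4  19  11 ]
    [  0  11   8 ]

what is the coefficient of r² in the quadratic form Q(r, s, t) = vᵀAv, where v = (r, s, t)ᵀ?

The coefficient of r² is the diagonal entry A[1,1] = 4.

4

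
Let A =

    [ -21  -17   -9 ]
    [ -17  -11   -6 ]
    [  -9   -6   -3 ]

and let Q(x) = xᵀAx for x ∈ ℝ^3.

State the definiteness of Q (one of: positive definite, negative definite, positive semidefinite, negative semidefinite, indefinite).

Applying the same elementary operations to the rows and columns of A produces a congruent diagonal matrix with entries -21, 58/21, 15/58.
Counting signs: 2 positive, 1 negative.
Hence Q is indefinite.

indefinite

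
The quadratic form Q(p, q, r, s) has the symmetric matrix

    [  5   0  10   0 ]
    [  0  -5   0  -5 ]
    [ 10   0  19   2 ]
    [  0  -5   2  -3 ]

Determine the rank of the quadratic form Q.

4

Row-reducing A symmetrically gives the diagonal entries 5, -5, -1, 6.
So there are 2 positive, 2 negative pivots.
The rank is the number of nonzero pivots: 4.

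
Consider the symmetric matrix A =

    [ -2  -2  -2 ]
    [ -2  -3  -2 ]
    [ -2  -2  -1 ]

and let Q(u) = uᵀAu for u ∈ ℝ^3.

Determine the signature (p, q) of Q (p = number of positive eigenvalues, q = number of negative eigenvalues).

Row-reducing A symmetrically gives the diagonal entries -2, -1, 1.
That gives 1 positive, 2 negative pivots.

(1, 2)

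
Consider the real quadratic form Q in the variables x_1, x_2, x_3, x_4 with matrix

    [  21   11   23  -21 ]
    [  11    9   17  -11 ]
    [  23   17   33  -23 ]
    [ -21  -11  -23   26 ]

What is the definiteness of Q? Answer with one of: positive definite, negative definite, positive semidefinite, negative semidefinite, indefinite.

positive definite

Leading principal minors: Δ_1 = 21, Δ_2 = 68, Δ_3 = 16, Δ_4 = 80.
All leading principal minors are positive, so by Sylvester's criterion Q is positive definite.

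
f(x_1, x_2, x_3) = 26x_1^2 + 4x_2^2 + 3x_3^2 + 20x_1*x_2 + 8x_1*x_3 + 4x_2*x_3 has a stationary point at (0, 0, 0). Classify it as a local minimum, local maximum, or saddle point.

local minimum

The Hessian at the origin is H = [[52, 20, 8], [20, 8, 4], [8, 4, 6]].
Symmetric row and column elimination reduces H to a congruent diagonal form with pivots 52, 4/13, 2.
Counting signs: 3 positive.
H is positive definite, so the origin is a strict local minimum.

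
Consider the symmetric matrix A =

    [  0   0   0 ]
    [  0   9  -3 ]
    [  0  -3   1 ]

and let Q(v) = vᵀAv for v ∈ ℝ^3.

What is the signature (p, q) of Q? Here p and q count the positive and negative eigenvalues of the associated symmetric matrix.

Symmetric row and column elimination reduces A to a congruent diagonal form with pivots 0, 9, 0.
That gives 1 positive, 2 zero pivots.

(1, 0)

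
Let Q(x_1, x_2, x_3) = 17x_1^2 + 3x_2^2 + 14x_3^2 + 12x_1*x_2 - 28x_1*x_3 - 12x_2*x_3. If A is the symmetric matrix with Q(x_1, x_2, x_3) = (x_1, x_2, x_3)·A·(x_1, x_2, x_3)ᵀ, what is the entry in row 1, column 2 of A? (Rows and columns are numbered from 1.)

6

The coefficient of x_1·x_2 in Q is 12. For a symmetric A this equals A[1,2] + A[2,1] = 2·A[1,2].
So A[1,2] = 12/2 = 6.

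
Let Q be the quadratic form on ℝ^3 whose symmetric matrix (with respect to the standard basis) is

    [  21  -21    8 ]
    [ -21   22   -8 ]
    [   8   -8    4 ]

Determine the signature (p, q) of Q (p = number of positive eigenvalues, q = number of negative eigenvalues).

An LDLᵀ factorisation of A has diagonal entries 21, 1, 20/21.
Counting signs: 3 positive.

(3, 0)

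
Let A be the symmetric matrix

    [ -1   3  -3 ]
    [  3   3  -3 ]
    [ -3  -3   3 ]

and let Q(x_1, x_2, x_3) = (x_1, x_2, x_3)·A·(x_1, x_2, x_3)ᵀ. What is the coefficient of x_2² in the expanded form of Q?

3

The coefficient of x_2² is the diagonal entry A[2,2] = 3.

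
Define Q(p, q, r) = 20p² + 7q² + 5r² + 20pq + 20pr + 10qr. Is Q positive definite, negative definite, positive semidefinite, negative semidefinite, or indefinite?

The associated matrix is A = [[20, 10, 10], [10, 7, 5], [10, 5, 5]].
Symmetric row and column elimination reduces A to a congruent diagonal form with pivots 20, 2, 0.
That gives 2 positive, 1 zero pivots.
Hence Q is positive semidefinite.

positive semidefinite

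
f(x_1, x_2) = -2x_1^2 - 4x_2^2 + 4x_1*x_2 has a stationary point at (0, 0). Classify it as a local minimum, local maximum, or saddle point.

The Hessian at the origin is H = [[-4, 4], [4, -8]].
det H = -4·-8 − (4)² = 16 > 0 and H[1,1] = -4 < 0, so H is negative definite.
Therefore the origin is a local maximum.

local maximum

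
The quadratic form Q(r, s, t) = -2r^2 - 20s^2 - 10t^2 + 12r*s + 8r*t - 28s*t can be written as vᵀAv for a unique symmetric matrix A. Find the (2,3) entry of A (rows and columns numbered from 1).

The coefficient of s·t in Q is -28. For a symmetric A this equals A[2,3] + A[3,2] = 2·A[2,3].
So A[2,3] = -28/2 = -14.

-14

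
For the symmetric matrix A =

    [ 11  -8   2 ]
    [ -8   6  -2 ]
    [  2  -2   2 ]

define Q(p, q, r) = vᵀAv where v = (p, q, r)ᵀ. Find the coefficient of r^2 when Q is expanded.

2

The coefficient of r^2 is the diagonal entry A[3,3] = 2.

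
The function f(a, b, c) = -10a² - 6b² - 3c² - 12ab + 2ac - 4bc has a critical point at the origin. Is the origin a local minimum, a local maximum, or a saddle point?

local maximum

The Hessian at the origin is H = [[-20, -12, 2], [-12, -12, -4], [2, -4, -6]].
An LDLᵀ factorisation of H has diagonal entries -20, -24/5, -1/6.
So there are 3 negative pivots.
H is negative definite, so the origin is a strict local maximum.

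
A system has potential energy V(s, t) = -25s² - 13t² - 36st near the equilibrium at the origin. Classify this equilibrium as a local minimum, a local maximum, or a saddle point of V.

The Hessian at the origin is H = [[-50, -36], [-36, -26]].
det H = -50·-26 − (-36)² = 4 > 0 and H[1,1] = -50 < 0, so H is negative definite.
Therefore the origin is a local maximum.

local maximum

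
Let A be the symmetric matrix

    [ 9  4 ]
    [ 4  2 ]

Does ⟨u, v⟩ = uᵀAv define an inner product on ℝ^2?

Symmetric row and column elimination reduces A to a congruent diagonal form with pivots 9, 2/9.
Counting signs: 2 positive.
Hence Q is positive definite.
⟨·,·⟩ is an inner product exactly when A is positive definite.

yes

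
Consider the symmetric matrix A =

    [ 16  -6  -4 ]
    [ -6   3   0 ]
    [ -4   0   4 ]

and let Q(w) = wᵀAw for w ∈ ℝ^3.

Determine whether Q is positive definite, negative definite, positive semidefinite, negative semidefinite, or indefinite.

positive semidefinite

Congruent diagonalization of A (simultaneous row and column reduction) yields pivots 16, 3/4, 0.
That gives 2 positive, 1 zero pivots.
Hence Q is positive semidefinite.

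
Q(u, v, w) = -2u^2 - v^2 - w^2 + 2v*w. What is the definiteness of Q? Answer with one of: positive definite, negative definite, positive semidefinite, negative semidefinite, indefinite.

negative semidefinite

The associated matrix is A = [[-2, 0, 0], [0, -1, 1], [0, 1, -1]].
Row-reducing A symmetrically gives the diagonal entries -2, -1, 0.
So there are 2 negative, 1 zero pivots.
Hence Q is negative semidefinite.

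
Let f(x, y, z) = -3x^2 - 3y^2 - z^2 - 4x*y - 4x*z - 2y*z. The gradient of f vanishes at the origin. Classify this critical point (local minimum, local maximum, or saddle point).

saddle point

The Hessian at the origin is H = [[-6, -4, -4], [-4, -6, -2], [-4, -2, -2]].
Applying the same elementary operations to the rows and columns of H produces a congruent diagonal matrix with entries -6, -10/3, 4/5.
So there are 1 positive, 2 negative pivots.
H is indefinite, so the origin is a saddle point.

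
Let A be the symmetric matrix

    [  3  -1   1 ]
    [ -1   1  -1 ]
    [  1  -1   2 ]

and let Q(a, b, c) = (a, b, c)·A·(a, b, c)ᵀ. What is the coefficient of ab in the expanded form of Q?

The coefficient of ab is A[1,2] + A[2,1] = 2·(-1) = -2.

-2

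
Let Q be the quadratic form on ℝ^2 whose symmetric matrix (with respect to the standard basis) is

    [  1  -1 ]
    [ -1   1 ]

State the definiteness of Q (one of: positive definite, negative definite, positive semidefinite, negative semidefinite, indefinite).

positive semidefinite

For the 2×2 matrix [[1, -1], [-1, 1]]: det = 1·1 − (-1)² = 0, trace = 2.
det = 0 so one eigenvalue is zero; the form is semidefinite with the sign of the trace.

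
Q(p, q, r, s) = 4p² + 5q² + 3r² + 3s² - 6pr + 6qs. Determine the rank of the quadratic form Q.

4

Write A = [[4, 0, -3, 0], [0, 5, 0, 3], [-3, 0, 3, 0], [0, 3, 0, 3]].
Applying the same elementary operations to the rows and columns of A produces a congruent diagonal matrix with entries 4, 5, 3/4, 6/5.
Counting signs: 4 positive.
The rank is the number of nonzero pivots: 4.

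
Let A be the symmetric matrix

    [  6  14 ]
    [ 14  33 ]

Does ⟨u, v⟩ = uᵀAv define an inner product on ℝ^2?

yes

For the 2×2 matrix [[6, 14], [14, 33]]: det = 6·33 − (14)² = 2, trace = 39.
det > 0 so both eigenvalues share the sign of the trace; trace = 39 > 0 ⇒ both positive.
⟨·,·⟩ is an inner product exactly when A is positive definite.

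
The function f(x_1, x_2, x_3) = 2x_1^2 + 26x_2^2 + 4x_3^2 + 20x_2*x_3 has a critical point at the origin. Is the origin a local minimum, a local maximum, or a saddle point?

local minimum

The Hessian at the origin is H = [[4, 0, 0], [0, 52, 20], [0, 20, 8]].
Applying the same elementary operations to the rows and columns of H produces a congruent diagonal matrix with entries 4, 52, 4/13.
That gives 3 positive pivots.
H is positive definite, so the origin is a strict local minimum.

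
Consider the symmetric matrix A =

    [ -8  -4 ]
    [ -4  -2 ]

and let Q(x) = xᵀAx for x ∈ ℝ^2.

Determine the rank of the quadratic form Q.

1

Symmetric row and column elimination reduces A to a congruent diagonal form with pivots -8, 0.
That gives 1 negative, 1 zero pivots.
The rank is the number of nonzero pivots: 1.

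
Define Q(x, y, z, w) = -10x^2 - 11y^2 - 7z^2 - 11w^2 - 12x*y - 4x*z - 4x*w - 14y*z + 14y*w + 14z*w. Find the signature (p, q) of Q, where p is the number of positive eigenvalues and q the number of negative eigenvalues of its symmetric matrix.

The symmetric matrix is A = [[-10, -6, -2, -2], [-6, -11, -7, 7], [-2, -7, -7, 7], [-2, 7, 7, -11]].
An LDLᵀ factorisation of A has diagonal entries -10, -37/5, -76/37, -20/19.
Counting signs: 4 negative.

(0, 4)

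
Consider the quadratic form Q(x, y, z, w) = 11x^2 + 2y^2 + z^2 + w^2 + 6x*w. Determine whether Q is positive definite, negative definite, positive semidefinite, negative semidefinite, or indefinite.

The symmetric matrix of Q is A = [[11, 0, 0, 3], [0, 2, 0, 0], [0, 0, 1, 0], [3, 0, 0, 1]].
Leading principal minors: Δ_1 = 11, Δ_2 = 22, Δ_3 = 22, Δ_4 = 4.
All leading principal minors are positive, so by Sylvester's criterion Q is positive definite.

positive definite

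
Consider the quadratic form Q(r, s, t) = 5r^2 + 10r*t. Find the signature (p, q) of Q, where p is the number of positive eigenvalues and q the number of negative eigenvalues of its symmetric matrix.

The associated matrix is A = [[5, 0, 5], [0, 0, 0], [5, 0, 0]].
Applying the same elementary operations to the rows and columns of A produces a congruent diagonal matrix with entries 5, 0, -5.
So there are 1 positive, 1 negative, 1 zero pivots.

(1, 1)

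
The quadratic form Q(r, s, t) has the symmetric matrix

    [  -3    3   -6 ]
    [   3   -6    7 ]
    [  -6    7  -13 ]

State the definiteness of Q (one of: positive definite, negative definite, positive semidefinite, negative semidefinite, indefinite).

Symmetric row and column elimination reduces A to a congruent diagonal form with pivots -3, -3, -2/3.
That gives 3 negative pivots.
Hence Q is negative definite.

negative definite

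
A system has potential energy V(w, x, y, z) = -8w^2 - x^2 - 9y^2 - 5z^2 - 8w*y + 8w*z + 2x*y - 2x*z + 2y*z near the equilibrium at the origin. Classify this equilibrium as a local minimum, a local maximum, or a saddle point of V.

local maximum

The Hessian at the origin is H = [[-16, 0, -8, 8], [0, -2, 2, -2], [-8, 2, -18, 2], [8, -2, 2, -10]].
Congruent diagonalization of H (simultaneous row and column reduction) yields pivots -16, -2, -12, -8/3.
So there are 4 negative pivots.
H is negative definite, so the origin is a strict local maximum.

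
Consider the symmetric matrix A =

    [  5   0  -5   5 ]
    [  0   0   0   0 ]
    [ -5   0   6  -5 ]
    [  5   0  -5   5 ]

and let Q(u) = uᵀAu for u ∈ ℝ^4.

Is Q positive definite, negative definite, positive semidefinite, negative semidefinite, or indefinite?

positive semidefinite

Symmetric row and column elimination reduces A to a congruent diagonal form with pivots 5, 0, 1, 0.
Counting signs: 2 positive, 2 zero.
Hence Q is positive semidefinite.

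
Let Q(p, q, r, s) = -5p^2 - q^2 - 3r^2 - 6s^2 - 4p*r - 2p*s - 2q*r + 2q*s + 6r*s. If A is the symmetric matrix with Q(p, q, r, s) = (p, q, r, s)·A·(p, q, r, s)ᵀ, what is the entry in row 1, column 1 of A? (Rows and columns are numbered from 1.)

The coefficient of p^2 in Q is -5, and that is exactly A[1,1].

-5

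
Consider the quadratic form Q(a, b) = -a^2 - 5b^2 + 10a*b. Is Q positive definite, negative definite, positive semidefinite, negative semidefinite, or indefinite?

indefinite

The symmetric matrix of Q is [[-1, 5], [5, -5]].
For the 2×2 matrix [[-1, 5], [5, -5]]: det = -1·-5 − (5)² = -20, trace = -6.
det < 0 so the eigenvalues have opposite signs; the form is indefinite.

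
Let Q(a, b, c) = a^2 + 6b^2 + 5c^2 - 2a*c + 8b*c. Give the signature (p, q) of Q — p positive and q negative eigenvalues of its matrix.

(3, 0)

The symmetric matrix is A = [[1, 0, -1], [0, 6, 4], [-1, 4, 5]].
Congruent diagonalization of A (simultaneous row and column reduction) yields pivots 1, 6, 4/3.
So there are 3 positive pivots.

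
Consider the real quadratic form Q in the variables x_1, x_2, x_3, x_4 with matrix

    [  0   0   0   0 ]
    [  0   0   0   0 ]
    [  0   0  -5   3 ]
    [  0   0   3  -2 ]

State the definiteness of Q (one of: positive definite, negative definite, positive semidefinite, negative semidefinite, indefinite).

Congruent diagonalization of A (simultaneous row and column reduction) yields pivots 0, 0, -5, -1/5.
Counting signs: 2 negative, 2 zero.
Hence Q is negative semidefinite.

negative semidefinite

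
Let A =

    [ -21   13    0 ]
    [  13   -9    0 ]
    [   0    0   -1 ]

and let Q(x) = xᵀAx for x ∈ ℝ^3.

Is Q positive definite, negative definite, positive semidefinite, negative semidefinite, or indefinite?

An LDLᵀ factorisation of A has diagonal entries -21, -20/21, -1.
Counting signs: 3 negative.
Hence Q is negative definite.

negative definite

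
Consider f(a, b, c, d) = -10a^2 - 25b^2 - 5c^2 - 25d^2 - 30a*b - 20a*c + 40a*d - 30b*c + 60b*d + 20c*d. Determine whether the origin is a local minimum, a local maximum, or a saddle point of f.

saddle point

The Hessian at the origin is H = [[-20, -30, -20, 40], [-30, -50, -30, 60], [-20, -30, -10, 20], [40, 60, 20, -50]].
Congruent diagonalization of H (simultaneous row and column reduction) yields pivots -20, -5, 10, -10.
So there are 1 positive, 3 negative pivots.
H is indefinite, so the origin is a saddle point.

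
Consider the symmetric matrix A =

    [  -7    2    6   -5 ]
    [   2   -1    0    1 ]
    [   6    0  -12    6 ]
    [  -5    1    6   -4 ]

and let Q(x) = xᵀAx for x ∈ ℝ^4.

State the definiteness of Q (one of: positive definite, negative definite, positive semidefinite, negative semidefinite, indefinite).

negative semidefinite

Applying the same elementary operations to the rows and columns of A produces a congruent diagonal matrix with entries -7, -3/7, 0, 0.
That gives 2 negative, 2 zero pivots.
Hence Q is negative semidefinite.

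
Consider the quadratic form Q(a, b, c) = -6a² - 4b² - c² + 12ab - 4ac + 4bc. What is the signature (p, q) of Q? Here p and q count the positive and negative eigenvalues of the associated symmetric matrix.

(1, 2)

Write A = [[-6, 6, -2], [6, -4, 2], [-2, 2, -1]].
Congruent diagonalization of A (simultaneous row and column reduction) yields pivots -6, 2, -1/3.
So there are 1 positive, 2 negative pivots.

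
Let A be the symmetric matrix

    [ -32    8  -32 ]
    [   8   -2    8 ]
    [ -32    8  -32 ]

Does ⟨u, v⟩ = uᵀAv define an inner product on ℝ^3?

Congruent diagonalization of A (simultaneous row and column reduction) yields pivots -32, 0, 0.
That gives 1 negative, 2 zero pivots.
Hence Q is negative semidefinite.
⟨·,·⟩ is an inner product exactly when A is positive definite.

no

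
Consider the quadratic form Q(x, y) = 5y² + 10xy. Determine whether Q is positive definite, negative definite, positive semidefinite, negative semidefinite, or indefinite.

indefinite

The symmetric matrix of Q is [[0, 5], [5, 5]].
For the 2×2 matrix [[0, 5], [5, 5]]: det = 0·5 − (5)² = -25, trace = 5.
det < 0 so the eigenvalues have opposite signs; the form is indefinite.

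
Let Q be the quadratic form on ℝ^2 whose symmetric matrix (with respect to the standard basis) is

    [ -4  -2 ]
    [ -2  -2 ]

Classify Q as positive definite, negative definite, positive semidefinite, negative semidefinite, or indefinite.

Leading principal minors: Δ_1 = -4, Δ_2 = 4.
The signs alternate starting with Δ_1 < 0, so by Sylvester's criterion Q is negative definite.

negative definite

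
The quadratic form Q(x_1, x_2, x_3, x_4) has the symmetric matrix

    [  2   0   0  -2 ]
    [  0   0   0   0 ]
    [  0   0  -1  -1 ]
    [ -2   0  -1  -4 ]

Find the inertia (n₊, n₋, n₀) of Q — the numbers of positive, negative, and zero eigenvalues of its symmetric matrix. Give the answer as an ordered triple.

(1, 2, 1)

Applying the same elementary operations to the rows and columns of A produces a congruent diagonal matrix with entries 2, 0, -1, -5.
That gives 1 positive, 2 negative, 1 zero pivots.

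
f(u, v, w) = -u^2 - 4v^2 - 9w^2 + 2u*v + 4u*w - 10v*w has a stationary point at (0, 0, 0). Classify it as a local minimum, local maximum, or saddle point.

local maximum

The Hessian at the origin is H = [[-2, 2, 4], [2, -8, -10], [4, -10, -18]].
An LDLᵀ factorisation of H has diagonal entries -2, -6, -4.
Counting signs: 3 negative.
H is negative definite, so the origin is a strict local maximum.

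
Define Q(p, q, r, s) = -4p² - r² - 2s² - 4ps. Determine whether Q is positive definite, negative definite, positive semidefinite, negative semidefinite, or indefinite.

negative semidefinite

Write A = [[-4, 0, 0, -2], [0, 0, 0, 0], [0, 0, -1, 0], [-2, 0, 0, -2]].
Symmetric row and column elimination reduces A to a congruent diagonal form with pivots -4, 0, -1, -1.
So there are 3 negative, 1 zero pivots.
Hence Q is negative semidefinite.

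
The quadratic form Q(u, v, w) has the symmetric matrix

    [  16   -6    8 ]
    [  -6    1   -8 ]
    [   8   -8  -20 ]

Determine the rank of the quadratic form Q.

Row-reducing A symmetrically gives the diagonal entries 16, -5/4, -4.
Counting signs: 1 positive, 2 negative.
The rank is the number of nonzero pivots: 3.

3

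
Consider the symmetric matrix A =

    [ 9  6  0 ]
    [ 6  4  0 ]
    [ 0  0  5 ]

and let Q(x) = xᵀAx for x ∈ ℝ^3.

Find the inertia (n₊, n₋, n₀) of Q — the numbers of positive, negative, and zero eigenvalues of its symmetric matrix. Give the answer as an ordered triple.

(2, 0, 1)

Symmetric row and column elimination reduces A to a congruent diagonal form with pivots 9, 0, 5.
So there are 2 positive, 1 zero pivots.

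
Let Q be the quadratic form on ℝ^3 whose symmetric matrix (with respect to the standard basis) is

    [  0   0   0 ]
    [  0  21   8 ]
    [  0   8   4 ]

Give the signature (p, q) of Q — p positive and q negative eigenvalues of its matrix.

Applying the same elementary operations to the rows and columns of A produces a congruent diagonal matrix with entries 0, 21, 20/21.
Counting signs: 2 positive, 1 zero.

(2, 0)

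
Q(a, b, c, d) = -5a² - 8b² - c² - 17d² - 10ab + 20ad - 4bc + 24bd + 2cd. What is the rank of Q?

4

Write A = [[-5, -5, 0, 10], [-5, -8, -2, 12], [0, -2, -1, 1], [10, 12, 1, -17]].
Congruent diagonalization of A (simultaneous row and column reduction) yields pivots -5, -3, 1/3, 4.
Counting signs: 2 positive, 2 negative.
The rank is the number of nonzero pivots: 4.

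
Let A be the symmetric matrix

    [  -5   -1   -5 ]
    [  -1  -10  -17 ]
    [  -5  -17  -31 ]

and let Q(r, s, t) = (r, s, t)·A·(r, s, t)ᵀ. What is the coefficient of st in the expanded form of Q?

The coefficient of st is A[2,3] + A[3,2] = 2·(-17) = -34.

-34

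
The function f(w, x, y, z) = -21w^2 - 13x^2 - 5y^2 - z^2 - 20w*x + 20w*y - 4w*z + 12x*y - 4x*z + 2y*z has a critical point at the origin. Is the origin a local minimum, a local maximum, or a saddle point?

local maximum

The Hessian at the origin is H = [[-42, -20, 20, -4], [-20, -26, 12, -4], [20, 12, -10, 2], [-4, -4, 2, -2]].
Symmetric row and column elimination reduces H to a congruent diagonal form with pivots -42, -346/21, -18/173, -8/9.
So there are 4 negative pivots.
H is negative definite, so the origin is a strict local maximum.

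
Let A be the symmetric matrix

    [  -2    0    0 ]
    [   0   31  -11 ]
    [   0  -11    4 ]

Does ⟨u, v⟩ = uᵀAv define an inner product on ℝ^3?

Congruent diagonalization of A (simultaneous row and column reduction) yields pivots -2, 31, 3/31.
So there are 2 positive, 1 negative pivots.
Hence Q is indefinite.
⟨·,·⟩ is an inner product exactly when A is positive definite.

no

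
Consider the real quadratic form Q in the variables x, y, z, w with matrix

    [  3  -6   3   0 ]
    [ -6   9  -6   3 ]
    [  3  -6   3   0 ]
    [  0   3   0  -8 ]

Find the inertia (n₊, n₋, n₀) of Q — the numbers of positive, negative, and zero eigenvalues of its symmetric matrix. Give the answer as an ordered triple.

(1, 2, 1)

Row-reducing A symmetrically gives the diagonal entries 3, -3, 0, -5.
That gives 1 positive, 2 negative, 1 zero pivots.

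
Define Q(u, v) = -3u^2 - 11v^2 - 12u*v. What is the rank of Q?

2

The associated matrix is A = [[-3, -6], [-6, -11]].
Congruent diagonalization of A (simultaneous row and column reduction) yields pivots -3, 1.
That gives 1 positive, 1 negative pivots.
The rank is the number of nonzero pivots: 2.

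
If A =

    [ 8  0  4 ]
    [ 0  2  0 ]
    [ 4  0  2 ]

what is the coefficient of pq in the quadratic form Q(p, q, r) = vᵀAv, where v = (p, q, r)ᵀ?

The coefficient of pq is A[1,2] + A[2,1] = 2·0 = 0.

0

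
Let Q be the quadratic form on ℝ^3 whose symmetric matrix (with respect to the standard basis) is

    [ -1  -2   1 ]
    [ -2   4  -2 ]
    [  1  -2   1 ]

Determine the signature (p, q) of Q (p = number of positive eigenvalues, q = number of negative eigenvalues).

(1, 1)

Congruent diagonalization of A (simultaneous row and column reduction) yields pivots -1, 8, 0.
Counting signs: 1 positive, 1 negative, 1 zero.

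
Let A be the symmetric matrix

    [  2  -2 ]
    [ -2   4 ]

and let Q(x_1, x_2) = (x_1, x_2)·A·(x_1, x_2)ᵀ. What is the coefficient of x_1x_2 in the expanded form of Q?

The coefficient of x_1x_2 is A[1,2] + A[2,1] = 2·(-2) = -4.

-4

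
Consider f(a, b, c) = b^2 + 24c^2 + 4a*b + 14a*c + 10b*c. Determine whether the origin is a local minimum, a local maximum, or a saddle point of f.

The Hessian at the origin is H = [[0, 4, 14], [4, 2, 10], [14, 10, 48]].
H is indefinite, so the origin is a saddle point.

saddle point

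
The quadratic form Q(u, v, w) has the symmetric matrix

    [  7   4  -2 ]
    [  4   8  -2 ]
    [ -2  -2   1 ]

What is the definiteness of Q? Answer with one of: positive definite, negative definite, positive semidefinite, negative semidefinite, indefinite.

positive definite

Leading principal minors: Δ_1 = 7, Δ_2 = 40, Δ_3 = 12.
All leading principal minors are positive, so by Sylvester's criterion Q is positive definite.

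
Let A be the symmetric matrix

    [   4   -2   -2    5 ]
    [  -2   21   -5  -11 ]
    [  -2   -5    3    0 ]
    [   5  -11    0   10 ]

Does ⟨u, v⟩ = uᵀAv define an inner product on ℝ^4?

yes

An LDLᵀ factorisation of A has diagonal entries 4, 20, 1/5, 1/8.
So there are 4 positive pivots.
Hence Q is positive definite.
⟨·,·⟩ is an inner product exactly when A is positive definite.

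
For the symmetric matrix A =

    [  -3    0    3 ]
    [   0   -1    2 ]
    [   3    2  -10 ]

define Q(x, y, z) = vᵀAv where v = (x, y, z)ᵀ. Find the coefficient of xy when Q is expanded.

The coefficient of xy is A[1,2] + A[2,1] = 2·0 = 0.

0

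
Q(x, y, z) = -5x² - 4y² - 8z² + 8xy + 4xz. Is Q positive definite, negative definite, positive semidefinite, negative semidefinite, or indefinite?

The symmetric matrix of Q is A = [[-5, 4, 2], [4, -4, 0], [2, 0, -8]].
Leading principal minors: Δ_1 = -5, Δ_2 = 4, Δ_3 = -16.
The signs alternate starting with Δ_1 < 0, so by Sylvester's criterion Q is negative definite.

negative definite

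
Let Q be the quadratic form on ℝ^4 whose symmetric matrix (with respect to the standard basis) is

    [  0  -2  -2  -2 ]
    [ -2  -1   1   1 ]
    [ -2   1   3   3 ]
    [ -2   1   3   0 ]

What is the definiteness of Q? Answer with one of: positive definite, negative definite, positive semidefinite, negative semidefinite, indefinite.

A is congruent to a diagonal matrix with 1 positive, 2 negative and 1 zero entries, so Q is indefinite.

indefinite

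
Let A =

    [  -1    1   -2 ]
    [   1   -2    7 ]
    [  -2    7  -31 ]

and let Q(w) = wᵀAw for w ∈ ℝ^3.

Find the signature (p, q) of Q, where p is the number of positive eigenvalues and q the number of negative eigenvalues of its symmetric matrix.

(0, 3)

Row-reducing A symmetrically gives the diagonal entries -1, -1, -2.
That gives 3 negative pivots.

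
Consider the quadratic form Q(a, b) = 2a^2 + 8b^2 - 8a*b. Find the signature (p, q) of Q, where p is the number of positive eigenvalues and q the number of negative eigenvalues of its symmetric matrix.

(1, 0)

Write A = [[2, -4], [-4, 8]].
Symmetric row and column elimination reduces A to a congruent diagonal form with pivots 2, 0.
Counting signs: 1 positive, 1 zero.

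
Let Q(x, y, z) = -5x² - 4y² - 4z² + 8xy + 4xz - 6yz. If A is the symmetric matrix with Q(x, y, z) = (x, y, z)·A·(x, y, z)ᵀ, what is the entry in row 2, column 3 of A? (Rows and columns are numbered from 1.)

-3

The coefficient of y·z in Q is -6. For a symmetric A this equals A[2,3] + A[3,2] = 2·A[2,3].
So A[2,3] = -6/2 = -3.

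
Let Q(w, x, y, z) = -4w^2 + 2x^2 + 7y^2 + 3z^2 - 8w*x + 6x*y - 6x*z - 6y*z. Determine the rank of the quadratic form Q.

4

Write A = [[-4, -4, 0, 0], [-4, 2, 3, -3], [0, 3, 7, -3], [0, -3, -3, 3]].
Row-reducing A symmetrically gives the diagonal entries -4, 6, 11/2, 12/11.
Counting signs: 3 positive, 1 negative.
The rank is the number of nonzero pivots: 4.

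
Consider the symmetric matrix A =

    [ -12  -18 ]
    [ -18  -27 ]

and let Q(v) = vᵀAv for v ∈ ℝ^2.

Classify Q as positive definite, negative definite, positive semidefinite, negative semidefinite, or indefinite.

For the 2×2 matrix [[-12, -18], [-18, -27]]: det = -12·-27 − (-18)² = 0, trace = -39.
det = 0 so one eigenvalue is zero; the form is semidefinite with the sign of the trace.

negative semidefinite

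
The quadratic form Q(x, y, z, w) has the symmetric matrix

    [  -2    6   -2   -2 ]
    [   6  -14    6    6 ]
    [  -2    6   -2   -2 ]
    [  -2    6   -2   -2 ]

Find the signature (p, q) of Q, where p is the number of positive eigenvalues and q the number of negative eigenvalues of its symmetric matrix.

(1, 1)

Applying the same elementary operations to the rows and columns of A produces a congruent diagonal matrix with entries -2, 4, 0, 0.
So there are 1 positive, 1 negative, 2 zero pivots.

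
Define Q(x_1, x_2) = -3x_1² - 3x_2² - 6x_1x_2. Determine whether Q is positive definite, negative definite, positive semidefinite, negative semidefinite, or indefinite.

negative semidefinite

Write A = [[-3, -3], [-3, -3]].
Applying the same elementary operations to the rows and columns of A produces a congruent diagonal matrix with entries -3, 0.
Counting signs: 1 negative, 1 zero.
Hence Q is negative semidefinite.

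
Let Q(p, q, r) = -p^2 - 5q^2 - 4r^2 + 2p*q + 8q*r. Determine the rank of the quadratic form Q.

The symmetric matrix is A = [[-1, 1, 0], [1, -5, 4], [0, 4, -4]].
Row-reducing A symmetrically gives the diagonal entries -1, -4, 0.
That gives 2 negative, 1 zero pivots.
The rank is the number of nonzero pivots: 2.

2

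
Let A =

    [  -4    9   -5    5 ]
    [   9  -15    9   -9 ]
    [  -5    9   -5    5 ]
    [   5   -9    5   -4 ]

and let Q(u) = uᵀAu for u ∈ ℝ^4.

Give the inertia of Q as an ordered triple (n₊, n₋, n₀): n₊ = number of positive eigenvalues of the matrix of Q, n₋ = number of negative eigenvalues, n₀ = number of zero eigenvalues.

Applying the same elementary operations to the rows and columns of A produces a congruent diagonal matrix with entries -4, 21/4, 2/7, 1.
So there are 3 positive, 1 negative pivots.

(3, 1, 0)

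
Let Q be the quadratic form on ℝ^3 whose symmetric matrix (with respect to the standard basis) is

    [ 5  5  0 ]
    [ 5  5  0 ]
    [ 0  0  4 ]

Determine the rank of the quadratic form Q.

2

Row-reducing A symmetrically gives the diagonal entries 5, 0, 4.
Counting signs: 2 positive, 1 zero.
The rank is the number of nonzero pivots: 2.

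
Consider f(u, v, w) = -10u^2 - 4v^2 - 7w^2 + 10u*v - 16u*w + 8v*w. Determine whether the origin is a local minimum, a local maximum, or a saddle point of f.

local maximum

The Hessian at the origin is H = [[-20, 10, -16], [10, -8, 8], [-16, 8, -14]].
Applying the same elementary operations to the rows and columns of H produces a congruent diagonal matrix with entries -20, -3, -6/5.
Counting signs: 3 negative.
H is negative definite, so the origin is a strict local maximum.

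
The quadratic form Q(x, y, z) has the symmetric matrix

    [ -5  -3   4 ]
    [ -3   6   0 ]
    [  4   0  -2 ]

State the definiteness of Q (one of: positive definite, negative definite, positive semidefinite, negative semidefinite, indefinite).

indefinite

Symmetric row and column elimination reduces A to a congruent diagonal form with pivots -5, 39/5, 6/13.
That gives 2 positive, 1 negative pivots.
Hence Q is indefinite.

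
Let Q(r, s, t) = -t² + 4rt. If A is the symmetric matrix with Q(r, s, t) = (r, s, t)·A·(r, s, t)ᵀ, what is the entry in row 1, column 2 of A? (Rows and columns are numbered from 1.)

The coefficient of r·s in Q is 0. For a symmetric A this equals A[1,2] + A[2,1] = 2·A[1,2].
So A[1,2] = 0/2 = 0.

0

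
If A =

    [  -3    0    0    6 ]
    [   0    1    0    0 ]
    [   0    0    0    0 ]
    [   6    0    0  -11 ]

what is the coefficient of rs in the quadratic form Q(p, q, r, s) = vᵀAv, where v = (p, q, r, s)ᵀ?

The coefficient of rs is A[3,4] + A[4,3] = 2·0 = 0.

0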